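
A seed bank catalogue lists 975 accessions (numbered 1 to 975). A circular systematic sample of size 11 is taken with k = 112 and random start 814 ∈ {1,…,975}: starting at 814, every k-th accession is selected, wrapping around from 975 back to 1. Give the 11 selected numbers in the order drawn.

814, 926, 63, 175, 287, 399, 511, 623, 735, 847, 959

Selection 1: 814
Selection 2: 814 + 112 = 926
Selection 3: 926 + 112 = 1038 → 1038 − 975 = 63
Selection 4: 63 + 112 = 175
Selection 5: 175 + 112 = 287
Selection 6: 287 + 112 = 399
Selection 7: 399 + 112 = 511
Selection 8: 511 + 112 = 623
Selection 9: 623 + 112 = 735
Selection 10: 735 + 112 = 847
Selection 11: 847 + 112 = 959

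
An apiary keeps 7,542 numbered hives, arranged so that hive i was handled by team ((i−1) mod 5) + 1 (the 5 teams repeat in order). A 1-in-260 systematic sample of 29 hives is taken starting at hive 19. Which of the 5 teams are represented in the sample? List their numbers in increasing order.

4

Consecutive selections differ by k = 260, so their team numbers differ by 260 mod 5 = 0.
gcd(260, 5) = 5, so the sample visits 5/5 = 1 distinct residues mod 5.
Start 19 is team 4; the teams hit are 4.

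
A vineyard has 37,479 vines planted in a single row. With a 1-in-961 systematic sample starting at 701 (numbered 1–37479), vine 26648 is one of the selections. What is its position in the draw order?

k = 961
position = (26648 − 701)/961 + 1 = 25947/961 + 1 = 27 + 1 = 28

28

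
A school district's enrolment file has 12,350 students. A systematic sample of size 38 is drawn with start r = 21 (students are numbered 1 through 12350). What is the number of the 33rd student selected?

10421

k = 12350/38 = 325
33rd selection = r + (33−1)·k = 21 + 32×325 = 21 + 10400 = 10421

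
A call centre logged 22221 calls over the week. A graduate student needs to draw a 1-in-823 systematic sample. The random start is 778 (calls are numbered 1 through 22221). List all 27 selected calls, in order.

778, 1601, 2424, 3247, 4070, 4893, 5716, 6539, 7362, 8185, 9008, 9831, 10654, 11477, 12300, 13123, 13946, 14769, 15592, 16415, 17238, 18061, 18884, 19707, 20530, 21353, 22176

call 1: 778
call 2: 778 + 823 = 1601
call 3: 1601 + 823 = 2424
call 4: 2424 + 823 = 3247
call 5: 3247 + 823 = 4070
call 6: 4070 + 823 = 4893
call 7: 4893 + 823 = 5716
call 8: 5716 + 823 = 6539
call 9: 6539 + 823 = 7362
call 10: 7362 + 823 = 8185
call 11: 8185 + 823 = 9008
call 12: 9008 + 823 = 9831
call 13: 9831 + 823 = 10654
call 14: 10654 + 823 = 11477
call 15: 11477 + 823 = 12300
call 16: 12300 + 823 = 13123
call 17: 13123 + 823 = 13946
call 18: 13946 + 823 = 14769
call 19: 14769 + 823 = 15592
call 20: 15592 + 823 = 16415
call 21: 16415 + 823 = 17238
call 22: 17238 + 823 = 18061
call 23: 18061 + 823 = 18884
call 24: 18884 + 823 = 19707
call 25: 19707 + 823 = 20530
call 26: 20530 + 823 = 21353
call 27: 21353 + 823 = 22176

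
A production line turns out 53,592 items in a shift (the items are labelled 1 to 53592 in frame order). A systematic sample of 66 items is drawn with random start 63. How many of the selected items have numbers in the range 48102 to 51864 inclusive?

4

k = 53592/66 = 812
First selection ≥ 48102: 63 + ⌈(48102−63)/812⌉·812 = 63 + 60×812 = 48783
Last selection ≤ 51864: 63 + ⌊(51864−63)/812⌋·812 = 63 + 63×812 = 51219
Count = 63 − 60 + 1 = 4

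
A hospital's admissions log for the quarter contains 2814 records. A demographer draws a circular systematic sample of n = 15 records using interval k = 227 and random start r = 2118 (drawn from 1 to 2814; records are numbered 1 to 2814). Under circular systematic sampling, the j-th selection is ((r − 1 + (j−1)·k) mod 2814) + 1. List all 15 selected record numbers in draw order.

2118, 2345, 2572, 2799, 212, 439, 666, 893, 1120, 1347, 1574, 1801, 2028, 2255, 2482

Selection 1: 2118
Selection 2: 2118 + 227 = 2345
Selection 3: 2345 + 227 = 2572
Selection 4: 2572 + 227 = 2799
Selection 5: 2799 + 227 = 3026 → 3026 − 2814 = 212
Selection 6: 212 + 227 = 439
Selection 7: 439 + 227 = 666
Selection 8: 666 + 227 = 893
Selection 9: 893 + 227 = 1120
Selection 10: 1120 + 227 = 1347
Selection 11: 1347 + 227 = 1574
Selection 12: 1574 + 227 = 1801
Selection 13: 1801 + 227 = 2028
Selection 14: 2028 + 227 = 2255
Selection 15: 2255 + 227 = 2482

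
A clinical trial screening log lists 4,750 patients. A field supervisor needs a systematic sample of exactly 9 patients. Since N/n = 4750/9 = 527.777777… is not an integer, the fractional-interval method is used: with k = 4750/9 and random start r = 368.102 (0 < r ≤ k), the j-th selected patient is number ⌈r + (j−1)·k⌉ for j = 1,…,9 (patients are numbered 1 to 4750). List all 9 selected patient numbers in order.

369, 896, 1424, 1952, 2480, 3007, 3535, 4063, 4591

j=1: r + 0k = 368.102 → ⌈·⌉ = 369
j=2: r + 1k = 895.879777… → ⌈·⌉ = 896
j=3: r + 2k = 1423.657555… → ⌈·⌉ = 1424
j=4: r + 3k = 1951.435333… → ⌈·⌉ = 1952
j=5: r + 4k = 2479.213111… → ⌈·⌉ = 2480
j=6: r + 5k = 3006.990888… → ⌈·⌉ = 3007
j=7: r + 6k = 3534.768666… → ⌈·⌉ = 3535
j=8: r + 7k = 4062.546444… → ⌈·⌉ = 4063
j=9: r + 8k = 4590.324222… → ⌈·⌉ = 4591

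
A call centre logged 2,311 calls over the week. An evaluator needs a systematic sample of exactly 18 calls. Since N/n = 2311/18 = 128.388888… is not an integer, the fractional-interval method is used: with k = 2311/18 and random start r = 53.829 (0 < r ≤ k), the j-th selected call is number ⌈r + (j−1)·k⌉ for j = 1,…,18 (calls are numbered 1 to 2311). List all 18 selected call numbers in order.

54, 183, 311, 439, 568, 696, 825, 953, 1081, 1210, 1338, 1467, 1595, 1723, 1852, 1980, 2109, 2237

j=1: r + 0k = 53.829 → ⌈·⌉ = 54
j=2: r + 1k = 182.217888… → ⌈·⌉ = 183
j=3: r + 2k = 310.606777… → ⌈·⌉ = 311
j=4: r + 3k = 438.995666… → ⌈·⌉ = 439
j=5: r + 4k = 567.384555… → ⌈·⌉ = 568
j=6: r + 5k = 695.773444… → ⌈·⌉ = 696
j=7: r + 6k = 824.162333… → ⌈·⌉ = 825
j=8: r + 7k = 952.551222… → ⌈·⌉ = 953
j=9: r + 8k = 1080.940111… → ⌈·⌉ = 1081
j=10: r + 9k = 1209.329 → ⌈·⌉ = 1210
j=11: r + 10k = 1337.717888… → ⌈·⌉ = 1338
j=12: r + 11k = 1466.106777… → ⌈·⌉ = 1467
j=13: r + 12k = 1594.495666… → ⌈·⌉ = 1595
j=14: r + 13k = 1722.884555… → ⌈·⌉ = 1723
j=15: r + 14k = 1851.273444… → ⌈·⌉ = 1852
j=16: r + 15k = 1979.662333… → ⌈·⌉ = 1980
j=17: r + 16k = 2108.051222… → ⌈·⌉ = 2109
j=18: r + 17k = 2236.440111… → ⌈·⌉ = 2237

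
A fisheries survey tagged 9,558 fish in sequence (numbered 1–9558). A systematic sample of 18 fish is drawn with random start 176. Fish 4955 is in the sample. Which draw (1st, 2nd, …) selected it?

k = 9558/18 = 531
position = (4955 − 176)/531 + 1 = 4779/531 + 1 = 9 + 1 = 10

10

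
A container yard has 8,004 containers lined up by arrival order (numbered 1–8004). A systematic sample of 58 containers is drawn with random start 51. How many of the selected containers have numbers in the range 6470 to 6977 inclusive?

k = 8004/58 = 138
First selection ≥ 6470: 51 + ⌈(6470−51)/138⌉·138 = 51 + 47×138 = 6537
Last selection ≤ 6977: 51 + ⌊(6977−51)/138⌋·138 = 51 + 50×138 = 6951
Count = 50 − 47 + 1 = 4

4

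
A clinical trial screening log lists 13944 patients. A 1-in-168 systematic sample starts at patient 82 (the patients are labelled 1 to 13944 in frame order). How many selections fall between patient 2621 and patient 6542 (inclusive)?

23

k = 168
First selection ≥ 2621: 82 + ⌈(2621−82)/168⌉·168 = 82 + 16×168 = 2770
Last selection ≤ 6542: 82 + ⌊(6542−82)/168⌋·168 = 82 + 38×168 = 6466
Count = 38 − 16 + 1 = 23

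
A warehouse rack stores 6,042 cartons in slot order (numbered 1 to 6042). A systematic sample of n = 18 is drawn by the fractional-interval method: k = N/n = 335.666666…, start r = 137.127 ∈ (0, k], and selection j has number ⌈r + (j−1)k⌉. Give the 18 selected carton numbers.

j=1: r + 0k = 137.127 → ⌈·⌉ = 138
j=2: r + 1k = 472.793666… → ⌈·⌉ = 473
j=3: r + 2k = 808.460333… → ⌈·⌉ = 809
j=4: r + 3k = 1144.127 → ⌈·⌉ = 1145
j=5: r + 4k = 1479.793666… → ⌈·⌉ = 1480
j=6: r + 5k = 1815.460333… → ⌈·⌉ = 1816
j=7: r + 6k = 2151.127 → ⌈·⌉ = 2152
j=8: r + 7k = 2486.793666… → ⌈·⌉ = 2487
j=9: r + 8k = 2822.460333… → ⌈·⌉ = 2823
j=10: r + 9k = 3158.127 → ⌈·⌉ = 3159
j=11: r + 10k = 3493.793666… → ⌈·⌉ = 3494
j=12: r + 11k = 3829.460333… → ⌈·⌉ = 3830
j=13: r + 12k = 4165.127 → ⌈·⌉ = 4166
j=14: r + 13k = 4500.793666… → ⌈·⌉ = 4501
j=15: r + 14k = 4836.460333… → ⌈·⌉ = 4837
j=16: r + 15k = 5172.127 → ⌈·⌉ = 5173
j=17: r + 16k = 5507.793666… → ⌈·⌉ = 5508
j=18: r + 17k = 5843.460333… → ⌈·⌉ = 5844

138, 473, 809, 1145, 1480, 1816, 2152, 2487, 2823, 3159, 3494, 3830, 4166, 4501, 4837, 5173, 5508, 5844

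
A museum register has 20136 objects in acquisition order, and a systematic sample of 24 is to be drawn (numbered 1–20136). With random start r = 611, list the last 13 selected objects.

k = N/n = 20136/24 = 839
12th selection = 611 + 11×839 = 9840
13th: 9840 + 839 = 10679
14th: 10679 + 839 = 11518
15th: 11518 + 839 = 12357
16th: 12357 + 839 = 13196
17th: 13196 + 839 = 14035
18th: 14035 + 839 = 14874
19th: 14874 + 839 = 15713
20th: 15713 + 839 = 16552
21st: 16552 + 839 = 17391
22nd: 17391 + 839 = 18230
23rd: 18230 + 839 = 19069
24th: 19069 + 839 = 19908

9840, 10679, 11518, 12357, 13196, 14035, 14874, 15713, 16552, 17391, 18230, 19069, 19908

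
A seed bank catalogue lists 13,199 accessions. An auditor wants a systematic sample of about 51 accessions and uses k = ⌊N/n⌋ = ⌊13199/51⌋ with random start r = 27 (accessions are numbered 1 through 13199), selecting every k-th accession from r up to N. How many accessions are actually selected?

k = ⌊13199/51⌋ = 258
Achieved size = ⌊(13199 − 27)/258⌋ + 1 = ⌊13172/258⌋ + 1 = 51 + 1 = 52
(last selection: 27 + 51×258 = 13185 ≤ 13199; next would be 13443 > 13199)

52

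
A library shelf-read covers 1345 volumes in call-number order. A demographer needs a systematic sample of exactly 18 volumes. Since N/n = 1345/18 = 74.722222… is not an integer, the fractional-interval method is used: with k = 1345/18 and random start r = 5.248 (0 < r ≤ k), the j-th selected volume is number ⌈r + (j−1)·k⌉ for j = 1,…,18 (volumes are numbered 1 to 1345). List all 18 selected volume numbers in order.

j=1: r + 0k = 5.248 → ⌈·⌉ = 6
j=2: r + 1k = 79.970222… → ⌈·⌉ = 80
j=3: r + 2k = 154.692444… → ⌈·⌉ = 155
j=4: r + 3k = 229.414666… → ⌈·⌉ = 230
j=5: r + 4k = 304.136888… → ⌈·⌉ = 305
j=6: r + 5k = 378.859111… → ⌈·⌉ = 379
j=7: r + 6k = 453.581333… → ⌈·⌉ = 454
j=8: r + 7k = 528.303555… → ⌈·⌉ = 529
j=9: r + 8k = 603.025777… → ⌈·⌉ = 604
j=10: r + 9k = 677.748 → ⌈·⌉ = 678
j=11: r + 10k = 752.470222… → ⌈·⌉ = 753
j=12: r + 11k = 827.192444… → ⌈·⌉ = 828
j=13: r + 12k = 901.914666… → ⌈·⌉ = 902
j=14: r + 13k = 976.636888… → ⌈·⌉ = 977
j=15: r + 14k = 1051.359111… → ⌈·⌉ = 1052
j=16: r + 15k = 1126.081333… → ⌈·⌉ = 1127
j=17: r + 16k = 1200.803555… → ⌈·⌉ = 1201
j=18: r + 17k = 1275.525777… → ⌈·⌉ = 1276

6, 80, 155, 230, 305, 379, 454, 529, 604, 678, 753, 828, 902, 977, 1052, 1127, 1201, 1276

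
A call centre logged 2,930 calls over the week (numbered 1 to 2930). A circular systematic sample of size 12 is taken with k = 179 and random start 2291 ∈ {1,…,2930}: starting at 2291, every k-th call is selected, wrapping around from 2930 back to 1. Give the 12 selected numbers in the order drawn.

Selection 1: 2291
Selection 2: 2291 + 179 = 2470
Selection 3: 2470 + 179 = 2649
Selection 4: 2649 + 179 = 2828
Selection 5: 2828 + 179 = 3007 → 3007 − 2930 = 77
Selection 6: 77 + 179 = 256
Selection 7: 256 + 179 = 435
Selection 8: 435 + 179 = 614
Selection 9: 614 + 179 = 793
Selection 10: 793 + 179 = 972
Selection 11: 972 + 179 = 1151
Selection 12: 1151 + 179 = 1330

2291, 2470, 2649, 2828, 77, 256, 435, 614, 793, 972, 1151, 1330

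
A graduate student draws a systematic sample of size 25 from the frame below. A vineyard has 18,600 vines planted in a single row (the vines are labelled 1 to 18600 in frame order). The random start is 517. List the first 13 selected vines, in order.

517, 1261, 2005, 2749, 3493, 4237, 4981, 5725, 6469, 7213, 7957, 8701, 9445

k = N/n = 18600/25 = 744
vine 1: 517
vine 2: 517 + 744 = 1261
vine 3: 1261 + 744 = 2005
vine 4: 2005 + 744 = 2749
vine 5: 2749 + 744 = 3493
vine 6: 3493 + 744 = 4237
vine 7: 4237 + 744 = 4981
vine 8: 4981 + 744 = 5725
vine 9: 5725 + 744 = 6469
vine 10: 6469 + 744 = 7213
vine 11: 7213 + 744 = 7957
vine 12: 7957 + 744 = 8701
vine 13: 8701 + 744 = 9445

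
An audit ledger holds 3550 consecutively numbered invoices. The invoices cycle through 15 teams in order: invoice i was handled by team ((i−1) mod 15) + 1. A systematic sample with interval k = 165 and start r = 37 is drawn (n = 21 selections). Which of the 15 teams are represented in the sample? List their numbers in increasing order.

7

Consecutive selections differ by k = 165, so their team numbers differ by 165 mod 15 = 0.
gcd(165, 15) = 15, so the sample visits 15/15 = 1 distinct residues mod 15.
Start 37 is team 7; the teams hit are 7.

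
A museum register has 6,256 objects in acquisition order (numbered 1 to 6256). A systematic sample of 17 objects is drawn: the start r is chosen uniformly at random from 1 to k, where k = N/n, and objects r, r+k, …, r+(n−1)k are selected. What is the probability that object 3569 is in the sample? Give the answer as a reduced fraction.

1/368

k = 6256/17 = 368.
Object 3569 is selected iff r ≡ 3569 (mod 368); exactly one such r in {1,…,368}.
Inclusion probability = 1/368.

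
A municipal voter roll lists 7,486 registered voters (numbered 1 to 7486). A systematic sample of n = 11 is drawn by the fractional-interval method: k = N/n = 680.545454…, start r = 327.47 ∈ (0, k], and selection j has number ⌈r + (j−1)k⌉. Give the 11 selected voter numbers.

j=1: r + 0k = 327.47 → ⌈·⌉ = 328
j=2: r + 1k = 1008.015454… → ⌈·⌉ = 1009
j=3: r + 2k = 1688.560909… → ⌈·⌉ = 1689
j=4: r + 3k = 2369.106363… → ⌈·⌉ = 2370
j=5: r + 4k = 3049.651818… → ⌈·⌉ = 3050
j=6: r + 5k = 3730.197272… → ⌈·⌉ = 3731
j=7: r + 6k = 4410.742727… → ⌈·⌉ = 4411
j=8: r + 7k = 5091.288181… → ⌈·⌉ = 5092
j=9: r + 8k = 5771.833636… → ⌈·⌉ = 5772
j=10: r + 9k = 6452.379090… → ⌈·⌉ = 6453
j=11: r + 10k = 7132.924545… → ⌈·⌉ = 7133

328, 1009, 1689, 2370, 3050, 3731, 4411, 5092, 5772, 6453, 7133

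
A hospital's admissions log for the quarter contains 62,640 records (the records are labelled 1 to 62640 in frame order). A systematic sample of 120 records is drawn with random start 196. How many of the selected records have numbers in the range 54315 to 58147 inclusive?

k = 62640/120 = 522
First selection ≥ 54315: 196 + ⌈(54315−196)/522⌉·522 = 196 + 104×522 = 54484
Last selection ≤ 58147: 196 + ⌊(58147−196)/522⌋·522 = 196 + 111×522 = 58138
Count = 111 − 104 + 1 = 8

8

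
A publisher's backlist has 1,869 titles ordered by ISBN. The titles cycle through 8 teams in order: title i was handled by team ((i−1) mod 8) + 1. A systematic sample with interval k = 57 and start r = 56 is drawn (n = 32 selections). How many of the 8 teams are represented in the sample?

Consecutive selections differ by k = 57, so their team numbers differ by 57 mod 8 = 1.
gcd(57, 8) = 1, so the sample visits 8/1 = 8 distinct residues mod 8.
Start 56 is team 8; the teams hit are 1, 2, 3, 4, 5, 6, 7, 8.

8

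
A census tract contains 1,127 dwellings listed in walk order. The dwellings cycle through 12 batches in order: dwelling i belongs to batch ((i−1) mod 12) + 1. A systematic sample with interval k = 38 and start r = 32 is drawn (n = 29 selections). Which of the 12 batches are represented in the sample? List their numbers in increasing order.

Consecutive selections differ by k = 38, so their batch numbers differ by 38 mod 12 = 2.
gcd(38, 12) = 2, so the sample visits 12/2 = 6 distinct residues mod 12.
Start 32 is batch 8; the batches hit are 2, 4, 6, 8, 10, 12.

2, 4, 6, 8, 10, 12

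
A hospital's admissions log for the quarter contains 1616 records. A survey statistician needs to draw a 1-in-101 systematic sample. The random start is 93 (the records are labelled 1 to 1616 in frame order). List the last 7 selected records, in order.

10th selection = 93 + 9×101 = 1002
11th: 1002 + 101 = 1103
12th: 1103 + 101 = 1204
13th: 1204 + 101 = 1305
14th: 1305 + 101 = 1406
15th: 1406 + 101 = 1507
16th: 1507 + 101 = 1608

1002, 1103, 1204, 1305, 1406, 1507, 1608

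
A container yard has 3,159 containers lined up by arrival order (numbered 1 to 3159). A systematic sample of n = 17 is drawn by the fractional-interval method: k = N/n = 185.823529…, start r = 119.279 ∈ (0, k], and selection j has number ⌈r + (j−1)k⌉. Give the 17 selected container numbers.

120, 306, 491, 677, 863, 1049, 1235, 1421, 1606, 1792, 1978, 2164, 2350, 2535, 2721, 2907, 3093

j=1: r + 0k = 119.279 → ⌈·⌉ = 120
j=2: r + 1k = 305.102529… → ⌈·⌉ = 306
j=3: r + 2k = 490.926058… → ⌈·⌉ = 491
j=4: r + 3k = 676.749588… → ⌈·⌉ = 677
j=5: r + 4k = 862.573117… → ⌈·⌉ = 863
j=6: r + 5k = 1048.396647… → ⌈·⌉ = 1049
j=7: r + 6k = 1234.220176… → ⌈·⌉ = 1235
j=8: r + 7k = 1420.043705… → ⌈·⌉ = 1421
j=9: r + 8k = 1605.867235… → ⌈·⌉ = 1606
j=10: r + 9k = 1791.690764… → ⌈·⌉ = 1792
j=11: r + 10k = 1977.514294… → ⌈·⌉ = 1978
j=12: r + 11k = 2163.337823… → ⌈·⌉ = 2164
j=13: r + 12k = 2349.161352… → ⌈·⌉ = 2350
j=14: r + 13k = 2534.984882… → ⌈·⌉ = 2535
j=15: r + 14k = 2720.808411… → ⌈·⌉ = 2721
j=16: r + 15k = 2906.631941… → ⌈·⌉ = 2907
j=17: r + 16k = 3092.455470… → ⌈·⌉ = 3093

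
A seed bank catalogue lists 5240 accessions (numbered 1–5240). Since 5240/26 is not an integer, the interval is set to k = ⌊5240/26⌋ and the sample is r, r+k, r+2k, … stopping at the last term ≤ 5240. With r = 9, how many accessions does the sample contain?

k = ⌊5240/26⌋ = 201
Achieved size = ⌊(5240 − 9)/201⌋ + 1 = ⌊5231/201⌋ + 1 = 26 + 1 = 27
(last selection: 9 + 26×201 = 5235 ≤ 5240; next would be 5436 > 5240)

27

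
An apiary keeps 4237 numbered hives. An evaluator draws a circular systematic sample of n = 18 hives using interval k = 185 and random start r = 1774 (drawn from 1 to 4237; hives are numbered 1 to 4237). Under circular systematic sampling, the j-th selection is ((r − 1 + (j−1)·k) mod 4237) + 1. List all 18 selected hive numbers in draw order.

Selection 1: 1774
Selection 2: 1774 + 185 = 1959
Selection 3: 1959 + 185 = 2144
Selection 4: 2144 + 185 = 2329
Selection 5: 2329 + 185 = 2514
Selection 6: 2514 + 185 = 2699
Selection 7: 2699 + 185 = 2884
Selection 8: 2884 + 185 = 3069
Selection 9: 3069 + 185 = 3254
Selection 10: 3254 + 185 = 3439
Selection 11: 3439 + 185 = 3624
Selection 12: 3624 + 185 = 3809
Selection 13: 3809 + 185 = 3994
Selection 14: 3994 + 185 = 4179
Selection 15: 4179 + 185 = 4364 → 4364 − 4237 = 127
Selection 16: 127 + 185 = 312
Selection 17: 312 + 185 = 497
Selection 18: 497 + 185 = 682

1774, 1959, 2144, 2329, 2514, 2699, 2884, 3069, 3254, 3439, 3624, 3809, 3994, 4179, 127, 312, 497, 682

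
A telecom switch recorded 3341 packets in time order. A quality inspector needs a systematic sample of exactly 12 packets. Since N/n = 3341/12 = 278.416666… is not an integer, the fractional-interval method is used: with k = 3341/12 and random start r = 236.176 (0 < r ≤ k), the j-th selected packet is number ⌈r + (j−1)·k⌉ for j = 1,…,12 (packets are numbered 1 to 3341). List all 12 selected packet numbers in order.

j=1: r + 0k = 236.176 → ⌈·⌉ = 237
j=2: r + 1k = 514.592666… → ⌈·⌉ = 515
j=3: r + 2k = 793.009333… → ⌈·⌉ = 794
j=4: r + 3k = 1071.426 → ⌈·⌉ = 1072
j=5: r + 4k = 1349.842666… → ⌈·⌉ = 1350
j=6: r + 5k = 1628.259333… → ⌈·⌉ = 1629
j=7: r + 6k = 1906.676 → ⌈·⌉ = 1907
j=8: r + 7k = 2185.092666… → ⌈·⌉ = 2186
j=9: r + 8k = 2463.509333… → ⌈·⌉ = 2464
j=10: r + 9k = 2741.926 → ⌈·⌉ = 2742
j=11: r + 10k = 3020.342666… → ⌈·⌉ = 3021
j=12: r + 11k = 3298.759333… → ⌈·⌉ = 3299

237, 515, 794, 1072, 1350, 1629, 1907, 2186, 2464, 2742, 3021, 3299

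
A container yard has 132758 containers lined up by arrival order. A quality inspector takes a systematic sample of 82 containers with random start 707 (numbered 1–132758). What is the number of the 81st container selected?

k = 132758/82 = 1619
81st selection = r + (81−1)·k = 707 + 80×1619 = 707 + 129520 = 130227

130227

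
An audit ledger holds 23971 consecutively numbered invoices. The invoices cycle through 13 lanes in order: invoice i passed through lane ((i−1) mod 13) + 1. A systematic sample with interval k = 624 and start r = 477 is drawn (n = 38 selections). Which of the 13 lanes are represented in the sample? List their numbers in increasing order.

9

Consecutive selections differ by k = 624, so their lane numbers differ by 624 mod 13 = 0.
gcd(624, 13) = 13, so the sample visits 13/13 = 1 distinct residues mod 13.
Start 477 is lane 9; the lanes hit are 9.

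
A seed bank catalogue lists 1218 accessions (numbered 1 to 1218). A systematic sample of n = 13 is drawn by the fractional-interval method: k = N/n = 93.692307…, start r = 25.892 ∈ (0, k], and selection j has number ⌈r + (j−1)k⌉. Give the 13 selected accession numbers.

26, 120, 214, 307, 401, 495, 589, 682, 776, 870, 963, 1057, 1151

j=1: r + 0k = 25.892 → ⌈·⌉ = 26
j=2: r + 1k = 119.584307… → ⌈·⌉ = 120
j=3: r + 2k = 213.276615… → ⌈·⌉ = 214
j=4: r + 3k = 306.968923… → ⌈·⌉ = 307
j=5: r + 4k = 400.661230… → ⌈·⌉ = 401
j=6: r + 5k = 494.353538… → ⌈·⌉ = 495
j=7: r + 6k = 588.045846… → ⌈·⌉ = 589
j=8: r + 7k = 681.738153… → ⌈·⌉ = 682
j=9: r + 8k = 775.430461… → ⌈·⌉ = 776
j=10: r + 9k = 869.122769… → ⌈·⌉ = 870
j=11: r + 10k = 962.815076… → ⌈·⌉ = 963
j=12: r + 11k = 1056.507384… → ⌈·⌉ = 1057
j=13: r + 12k = 1150.199692… → ⌈·⌉ = 1151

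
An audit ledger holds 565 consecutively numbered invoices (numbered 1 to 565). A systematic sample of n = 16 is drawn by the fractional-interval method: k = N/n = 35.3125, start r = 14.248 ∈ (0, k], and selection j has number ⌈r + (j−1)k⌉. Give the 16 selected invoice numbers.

15, 50, 85, 121, 156, 191, 227, 262, 297, 333, 368, 403, 438, 474, 509, 544

j=1: r + 0k = 14.248 → ⌈·⌉ = 15
j=2: r + 1k = 49.5605 → ⌈·⌉ = 50
j=3: r + 2k = 84.873 → ⌈·⌉ = 85
j=4: r + 3k = 120.1855 → ⌈·⌉ = 121
j=5: r + 4k = 155.498 → ⌈·⌉ = 156
j=6: r + 5k = 190.8105 → ⌈·⌉ = 191
j=7: r + 6k = 226.123 → ⌈·⌉ = 227
j=8: r + 7k = 261.4355 → ⌈·⌉ = 262
j=9: r + 8k = 296.748 → ⌈·⌉ = 297
j=10: r + 9k = 332.0605 → ⌈·⌉ = 333
j=11: r + 10k = 367.373 → ⌈·⌉ = 368
j=12: r + 11k = 402.6855 → ⌈·⌉ = 403
j=13: r + 12k = 437.998 → ⌈·⌉ = 438
j=14: r + 13k = 473.3105 → ⌈·⌉ = 474
j=15: r + 14k = 508.623 → ⌈·⌉ = 509
j=16: r + 15k = 543.9355 → ⌈·⌉ = 544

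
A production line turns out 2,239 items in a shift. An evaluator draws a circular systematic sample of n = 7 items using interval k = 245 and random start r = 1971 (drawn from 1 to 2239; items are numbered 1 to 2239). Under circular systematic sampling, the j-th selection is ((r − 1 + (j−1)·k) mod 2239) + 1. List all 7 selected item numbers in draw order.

Selection 1: 1971
Selection 2: 1971 + 245 = 2216
Selection 3: 2216 + 245 = 2461 → 2461 − 2239 = 222
Selection 4: 222 + 245 = 467
Selection 5: 467 + 245 = 712
Selection 6: 712 + 245 = 957
Selection 7: 957 + 245 = 1202

1971, 2216, 222, 467, 712, 957, 1202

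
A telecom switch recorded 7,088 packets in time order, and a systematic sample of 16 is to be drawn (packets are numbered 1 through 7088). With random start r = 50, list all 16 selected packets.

k = N/n = 7088/16 = 443
packet 1: 50
packet 2: 50 + 443 = 493
packet 3: 493 + 443 = 936
packet 4: 936 + 443 = 1379
packet 5: 1379 + 443 = 1822
packet 6: 1822 + 443 = 2265
packet 7: 2265 + 443 = 2708
packet 8: 2708 + 443 = 3151
packet 9: 3151 + 443 = 3594
packet 10: 3594 + 443 = 4037
packet 11: 4037 + 443 = 4480
packet 12: 4480 + 443 = 4923
packet 13: 4923 + 443 = 5366
packet 14: 5366 + 443 = 5809
packet 15: 5809 + 443 = 6252
packet 16: 6252 + 443 = 6695

50, 493, 936, 1379, 1822, 2265, 2708, 3151, 3594, 4037, 4480, 4923, 5366, 5809, 6252, 6695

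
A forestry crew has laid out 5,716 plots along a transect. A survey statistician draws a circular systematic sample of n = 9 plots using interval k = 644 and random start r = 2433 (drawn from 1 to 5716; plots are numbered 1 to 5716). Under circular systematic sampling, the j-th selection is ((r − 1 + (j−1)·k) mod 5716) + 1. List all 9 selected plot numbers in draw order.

2433, 3077, 3721, 4365, 5009, 5653, 581, 1225, 1869

Selection 1: 2433
Selection 2: 2433 + 644 = 3077
Selection 3: 3077 + 644 = 3721
Selection 4: 3721 + 644 = 4365
Selection 5: 4365 + 644 = 5009
Selection 6: 5009 + 644 = 5653
Selection 7: 5653 + 644 = 6297 → 6297 − 5716 = 581
Selection 8: 581 + 644 = 1225
Selection 9: 1225 + 644 = 1869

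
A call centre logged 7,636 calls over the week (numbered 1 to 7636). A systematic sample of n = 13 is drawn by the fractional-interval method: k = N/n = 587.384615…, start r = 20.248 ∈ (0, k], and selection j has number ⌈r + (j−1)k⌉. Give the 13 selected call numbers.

21, 608, 1196, 1783, 2370, 2958, 3545, 4132, 4720, 5307, 5895, 6482, 7069

j=1: r + 0k = 20.248 → ⌈·⌉ = 21
j=2: r + 1k = 607.632615… → ⌈·⌉ = 608
j=3: r + 2k = 1195.017230… → ⌈·⌉ = 1196
j=4: r + 3k = 1782.401846… → ⌈·⌉ = 1783
j=5: r + 4k = 2369.786461… → ⌈·⌉ = 2370
j=6: r + 5k = 2957.171076… → ⌈·⌉ = 2958
j=7: r + 6k = 3544.555692… → ⌈·⌉ = 3545
j=8: r + 7k = 4131.940307… → ⌈·⌉ = 4132
j=9: r + 8k = 4719.324923… → ⌈·⌉ = 4720
j=10: r + 9k = 5306.709538… → ⌈·⌉ = 5307
j=11: r + 10k = 5894.094153… → ⌈·⌉ = 5895
j=12: r + 11k = 6481.478769… → ⌈·⌉ = 6482
j=13: r + 12k = 7068.863384… → ⌈·⌉ = 7069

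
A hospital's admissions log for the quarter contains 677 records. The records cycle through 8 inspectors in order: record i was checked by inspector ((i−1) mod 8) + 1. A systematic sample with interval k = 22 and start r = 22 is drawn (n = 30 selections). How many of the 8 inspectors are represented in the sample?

4

Consecutive selections differ by k = 22, so their inspector numbers differ by 22 mod 8 = 6.
gcd(22, 8) = 2, so the sample visits 8/2 = 4 distinct residues mod 8.
Start 22 is inspector 6; the inspectors hit are 2, 4, 6, 8.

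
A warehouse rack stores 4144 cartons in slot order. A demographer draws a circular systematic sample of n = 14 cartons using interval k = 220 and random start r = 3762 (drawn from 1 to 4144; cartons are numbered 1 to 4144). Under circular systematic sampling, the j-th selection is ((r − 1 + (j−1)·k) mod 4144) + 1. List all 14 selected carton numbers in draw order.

Selection 1: 3762
Selection 2: 3762 + 220 = 3982
Selection 3: 3982 + 220 = 4202 → 4202 − 4144 = 58
Selection 4: 58 + 220 = 278
Selection 5: 278 + 220 = 498
Selection 6: 498 + 220 = 718
Selection 7: 718 + 220 = 938
Selection 8: 938 + 220 = 1158
Selection 9: 1158 + 220 = 1378
Selection 10: 1378 + 220 = 1598
Selection 11: 1598 + 220 = 1818
Selection 12: 1818 + 220 = 2038
Selection 13: 2038 + 220 = 2258
Selection 14: 2258 + 220 = 2478

3762, 3982, 58, 278, 498, 718, 938, 1158, 1378, 1598, 1818, 2038, 2258, 2478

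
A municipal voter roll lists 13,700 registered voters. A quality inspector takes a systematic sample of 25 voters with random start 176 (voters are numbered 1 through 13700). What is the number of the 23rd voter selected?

12232

k = 13700/25 = 548
23rd selection = r + (23−1)·k = 176 + 22×548 = 176 + 12056 = 12232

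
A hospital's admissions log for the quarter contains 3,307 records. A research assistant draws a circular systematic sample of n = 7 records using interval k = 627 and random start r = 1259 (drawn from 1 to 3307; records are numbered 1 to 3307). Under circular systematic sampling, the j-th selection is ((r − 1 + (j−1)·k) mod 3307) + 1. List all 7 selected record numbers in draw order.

Selection 1: 1259
Selection 2: 1259 + 627 = 1886
Selection 3: 1886 + 627 = 2513
Selection 4: 2513 + 627 = 3140
Selection 5: 3140 + 627 = 3767 → 3767 − 3307 = 460
Selection 6: 460 + 627 = 1087
Selection 7: 1087 + 627 = 1714

1259, 1886, 2513, 3140, 460, 1087, 1714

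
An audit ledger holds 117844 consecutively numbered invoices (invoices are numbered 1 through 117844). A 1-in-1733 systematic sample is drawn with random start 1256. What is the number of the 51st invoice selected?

k = 1733
51st selection = r + (51−1)·k = 1256 + 50×1733 = 1256 + 86650 = 87906

87906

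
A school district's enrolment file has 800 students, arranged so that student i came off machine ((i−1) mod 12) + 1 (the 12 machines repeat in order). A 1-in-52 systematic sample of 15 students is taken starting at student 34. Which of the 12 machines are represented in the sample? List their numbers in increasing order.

Consecutive selections differ by k = 52, so their machine numbers differ by 52 mod 12 = 4.
gcd(52, 12) = 4, so the sample visits 12/4 = 3 distinct residues mod 12.
Start 34 is machine 10; the machines hit are 2, 6, 10.

2, 6, 10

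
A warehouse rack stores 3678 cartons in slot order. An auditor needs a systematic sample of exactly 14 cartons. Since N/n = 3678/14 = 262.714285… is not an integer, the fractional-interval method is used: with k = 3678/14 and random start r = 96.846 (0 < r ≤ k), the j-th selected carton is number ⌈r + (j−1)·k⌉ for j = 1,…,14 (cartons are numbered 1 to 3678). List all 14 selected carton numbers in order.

97, 360, 623, 885, 1148, 1411, 1674, 1936, 2199, 2462, 2724, 2987, 3250, 3513

j=1: r + 0k = 96.846 → ⌈·⌉ = 97
j=2: r + 1k = 359.560285… → ⌈·⌉ = 360
j=3: r + 2k = 622.274571… → ⌈·⌉ = 623
j=4: r + 3k = 884.988857… → ⌈·⌉ = 885
j=5: r + 4k = 1147.703142… → ⌈·⌉ = 1148
j=6: r + 5k = 1410.417428… → ⌈·⌉ = 1411
j=7: r + 6k = 1673.131714… → ⌈·⌉ = 1674
j=8: r + 7k = 1935.846 → ⌈·⌉ = 1936
j=9: r + 8k = 2198.560285… → ⌈·⌉ = 2199
j=10: r + 9k = 2461.274571… → ⌈·⌉ = 2462
j=11: r + 10k = 2723.988857… → ⌈·⌉ = 2724
j=12: r + 11k = 2986.703142… → ⌈·⌉ = 2987
j=13: r + 12k = 3249.417428… → ⌈·⌉ = 3250
j=14: r + 13k = 3512.131714… → ⌈·⌉ = 3513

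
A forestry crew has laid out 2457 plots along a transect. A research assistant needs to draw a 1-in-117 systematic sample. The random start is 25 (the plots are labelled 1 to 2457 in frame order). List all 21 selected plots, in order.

plot 1: 25
plot 2: 25 + 117 = 142
plot 3: 142 + 117 = 259
plot 4: 259 + 117 = 376
plot 5: 376 + 117 = 493
plot 6: 493 + 117 = 610
plot 7: 610 + 117 = 727
plot 8: 727 + 117 = 844
plot 9: 844 + 117 = 961
plot 10: 961 + 117 = 1078
plot 11: 1078 + 117 = 1195
plot 12: 1195 + 117 = 1312
plot 13: 1312 + 117 = 1429
plot 14: 1429 + 117 = 1546
plot 15: 1546 + 117 = 1663
plot 16: 1663 + 117 = 1780
plot 17: 1780 + 117 = 1897
plot 18: 1897 + 117 = 2014
plot 19: 2014 + 117 = 2131
plot 20: 2131 + 117 = 2248
plot 21: 2248 + 117 = 2365

25, 142, 259, 376, 493, 610, 727, 844, 961, 1078, 1195, 1312, 1429, 1546, 1663, 1780, 1897, 2014, 2131, 2248, 2365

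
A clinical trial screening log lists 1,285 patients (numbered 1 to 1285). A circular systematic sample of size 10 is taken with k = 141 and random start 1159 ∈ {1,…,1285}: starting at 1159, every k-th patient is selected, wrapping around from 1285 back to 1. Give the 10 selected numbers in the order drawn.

1159, 15, 156, 297, 438, 579, 720, 861, 1002, 1143

Selection 1: 1159
Selection 2: 1159 + 141 = 1300 → 1300 − 1285 = 15
Selection 3: 15 + 141 = 156
Selection 4: 156 + 141 = 297
Selection 5: 297 + 141 = 438
Selection 6: 438 + 141 = 579
Selection 7: 579 + 141 = 720
Selection 8: 720 + 141 = 861
Selection 9: 861 + 141 = 1002
Selection 10: 1002 + 141 = 1143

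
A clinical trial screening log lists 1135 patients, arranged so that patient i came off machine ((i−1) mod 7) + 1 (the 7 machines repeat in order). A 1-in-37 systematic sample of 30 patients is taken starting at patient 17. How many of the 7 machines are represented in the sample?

Consecutive selections differ by k = 37, so their machine numbers differ by 37 mod 7 = 2.
gcd(37, 7) = 1, so the sample visits 7/1 = 7 distinct residues mod 7.
Start 17 is machine 3; the machines hit are 1, 2, 3, 4, 5, 6, 7.

7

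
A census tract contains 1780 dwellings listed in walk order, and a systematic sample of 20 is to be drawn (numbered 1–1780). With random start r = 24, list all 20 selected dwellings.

24, 113, 202, 291, 380, 469, 558, 647, 736, 825, 914, 1003, 1092, 1181, 1270, 1359, 1448, 1537, 1626, 1715

k = N/n = 1780/20 = 89
dwelling 1: 24
dwelling 2: 24 + 89 = 113
dwelling 3: 113 + 89 = 202
dwelling 4: 202 + 89 = 291
dwelling 5: 291 + 89 = 380
dwelling 6: 380 + 89 = 469
dwelling 7: 469 + 89 = 558
dwelling 8: 558 + 89 = 647
dwelling 9: 647 + 89 = 736
dwelling 10: 736 + 89 = 825
dwelling 11: 825 + 89 = 914
dwelling 12: 914 + 89 = 1003
dwelling 13: 1003 + 89 = 1092
dwelling 14: 1092 + 89 = 1181
dwelling 15: 1181 + 89 = 1270
dwelling 16: 1270 + 89 = 1359
dwelling 17: 1359 + 89 = 1448
dwelling 18: 1448 + 89 = 1537
dwelling 19: 1537 + 89 = 1626
dwelling 20: 1626 + 89 = 1715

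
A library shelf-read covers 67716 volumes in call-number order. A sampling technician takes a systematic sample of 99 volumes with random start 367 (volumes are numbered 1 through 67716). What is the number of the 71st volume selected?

48247

k = 67716/99 = 684
71st selection = r + (71−1)·k = 367 + 70×684 = 367 + 47880 = 48247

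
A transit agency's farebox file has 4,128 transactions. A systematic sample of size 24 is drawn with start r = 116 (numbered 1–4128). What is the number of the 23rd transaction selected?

3900

k = 4128/24 = 172
23rd selection = r + (23−1)·k = 116 + 22×172 = 116 + 3784 = 3900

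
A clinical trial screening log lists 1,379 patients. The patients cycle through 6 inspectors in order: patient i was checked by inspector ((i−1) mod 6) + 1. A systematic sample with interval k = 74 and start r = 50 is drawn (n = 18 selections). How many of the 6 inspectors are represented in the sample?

Consecutive selections differ by k = 74, so their inspector numbers differ by 74 mod 6 = 2.
gcd(74, 6) = 2, so the sample visits 6/2 = 3 distinct residues mod 6.
Start 50 is inspector 2; the inspectors hit are 2, 4, 6.

3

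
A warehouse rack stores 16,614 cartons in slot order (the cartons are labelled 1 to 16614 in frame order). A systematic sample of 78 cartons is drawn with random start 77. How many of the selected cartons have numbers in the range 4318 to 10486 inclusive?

k = 16614/78 = 213
First selection ≥ 4318: 77 + ⌈(4318−77)/213⌉·213 = 77 + 20×213 = 4337
Last selection ≤ 10486: 77 + ⌊(10486−77)/213⌋·213 = 77 + 48×213 = 10301
Count = 48 − 20 + 1 = 29

29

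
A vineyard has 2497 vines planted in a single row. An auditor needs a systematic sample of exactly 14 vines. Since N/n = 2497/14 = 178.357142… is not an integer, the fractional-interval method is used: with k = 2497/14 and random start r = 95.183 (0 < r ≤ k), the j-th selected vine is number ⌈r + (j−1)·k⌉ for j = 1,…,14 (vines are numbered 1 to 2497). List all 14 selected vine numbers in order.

j=1: r + 0k = 95.183 → ⌈·⌉ = 96
j=2: r + 1k = 273.540142… → ⌈·⌉ = 274
j=3: r + 2k = 451.897285… → ⌈·⌉ = 452
j=4: r + 3k = 630.254428… → ⌈·⌉ = 631
j=5: r + 4k = 808.611571… → ⌈·⌉ = 809
j=6: r + 5k = 986.968714… → ⌈·⌉ = 987
j=7: r + 6k = 1165.325857… → ⌈·⌉ = 1166
j=8: r + 7k = 1343.683 → ⌈·⌉ = 1344
j=9: r + 8k = 1522.040142… → ⌈·⌉ = 1523
j=10: r + 9k = 1700.397285… → ⌈·⌉ = 1701
j=11: r + 10k = 1878.754428… → ⌈·⌉ = 1879
j=12: r + 11k = 2057.111571… → ⌈·⌉ = 2058
j=13: r + 12k = 2235.468714… → ⌈·⌉ = 2236
j=14: r + 13k = 2413.825857… → ⌈·⌉ = 2414

96, 274, 452, 631, 809, 987, 1166, 1344, 1523, 1701, 1879, 2058, 2236, 2414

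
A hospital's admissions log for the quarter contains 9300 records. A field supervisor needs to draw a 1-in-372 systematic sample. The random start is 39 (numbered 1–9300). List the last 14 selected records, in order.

4131, 4503, 4875, 5247, 5619, 5991, 6363, 6735, 7107, 7479, 7851, 8223, 8595, 8967

12th selection = 39 + 11×372 = 4131
13th: 4131 + 372 = 4503
14th: 4503 + 372 = 4875
15th: 4875 + 372 = 5247
16th: 5247 + 372 = 5619
17th: 5619 + 372 = 5991
18th: 5991 + 372 = 6363
19th: 6363 + 372 = 6735
20th: 6735 + 372 = 7107
21st: 7107 + 372 = 7479
22nd: 7479 + 372 = 7851
23rd: 7851 + 372 = 8223
24th: 8223 + 372 = 8595
25th: 8595 + 372 = 8967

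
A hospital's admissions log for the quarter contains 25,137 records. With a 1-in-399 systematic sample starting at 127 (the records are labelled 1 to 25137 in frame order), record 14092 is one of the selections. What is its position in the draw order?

36

k = 399
position = (14092 − 127)/399 + 1 = 13965/399 + 1 = 35 + 1 = 36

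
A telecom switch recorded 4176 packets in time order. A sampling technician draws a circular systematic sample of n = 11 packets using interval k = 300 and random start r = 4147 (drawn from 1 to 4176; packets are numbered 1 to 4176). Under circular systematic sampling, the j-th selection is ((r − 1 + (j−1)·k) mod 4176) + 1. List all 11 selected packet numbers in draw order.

Selection 1: 4147
Selection 2: 4147 + 300 = 4447 → 4447 − 4176 = 271
Selection 3: 271 + 300 = 571
Selection 4: 571 + 300 = 871
Selection 5: 871 + 300 = 1171
Selection 6: 1171 + 300 = 1471
Selection 7: 1471 + 300 = 1771
Selection 8: 1771 + 300 = 2071
Selection 9: 2071 + 300 = 2371
Selection 10: 2371 + 300 = 2671
Selection 11: 2671 + 300 = 2971

4147, 271, 571, 871, 1171, 1471, 1771, 2071, 2371, 2671, 2971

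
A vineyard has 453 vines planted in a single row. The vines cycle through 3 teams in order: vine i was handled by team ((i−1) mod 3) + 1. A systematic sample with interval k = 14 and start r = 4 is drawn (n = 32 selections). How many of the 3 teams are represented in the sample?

Consecutive selections differ by k = 14, so their team numbers differ by 14 mod 3 = 2.
gcd(14, 3) = 1, so the sample visits 3/1 = 3 distinct residues mod 3.
Start 4 is team 1; the teams hit are 1, 2, 3.

3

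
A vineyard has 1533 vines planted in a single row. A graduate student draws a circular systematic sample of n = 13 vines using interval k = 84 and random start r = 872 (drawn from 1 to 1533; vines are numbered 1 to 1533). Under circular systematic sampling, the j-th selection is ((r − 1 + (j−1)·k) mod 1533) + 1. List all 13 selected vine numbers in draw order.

872, 956, 1040, 1124, 1208, 1292, 1376, 1460, 11, 95, 179, 263, 347

Selection 1: 872
Selection 2: 872 + 84 = 956
Selection 3: 956 + 84 = 1040
Selection 4: 1040 + 84 = 1124
Selection 5: 1124 + 84 = 1208
Selection 6: 1208 + 84 = 1292
Selection 7: 1292 + 84 = 1376
Selection 8: 1376 + 84 = 1460
Selection 9: 1460 + 84 = 1544 → 1544 − 1533 = 11
Selection 10: 11 + 84 = 95
Selection 11: 95 + 84 = 179
Selection 12: 179 + 84 = 263
Selection 13: 263 + 84 = 347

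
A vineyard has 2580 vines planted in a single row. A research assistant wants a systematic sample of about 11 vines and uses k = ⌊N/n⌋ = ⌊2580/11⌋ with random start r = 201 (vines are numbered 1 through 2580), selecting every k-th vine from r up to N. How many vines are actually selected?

k = ⌊2580/11⌋ = 234
Achieved size = ⌊(2580 − 201)/234⌋ + 1 = ⌊2379/234⌋ + 1 = 10 + 1 = 11
(last selection: 201 + 10×234 = 2541 ≤ 2580; next would be 2775 > 2580)

11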